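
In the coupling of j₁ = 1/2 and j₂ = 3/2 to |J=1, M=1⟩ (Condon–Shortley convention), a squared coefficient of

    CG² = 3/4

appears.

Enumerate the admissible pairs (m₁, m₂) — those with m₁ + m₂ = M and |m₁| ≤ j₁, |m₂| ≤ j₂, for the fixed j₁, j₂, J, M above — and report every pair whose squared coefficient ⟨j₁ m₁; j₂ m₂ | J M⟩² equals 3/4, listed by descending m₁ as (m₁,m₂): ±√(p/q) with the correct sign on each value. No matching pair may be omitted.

Admissible pairs with m₁+m₂ = M = 1: (-1/2,3/2), (1/2,1/2)
  (m₁,m₂)=(1/2,1/2): CG² = 1/4, CG = +√(1/4)
  (m₁,m₂)=(-1/2,3/2): CG² = 3/4, CG = −√(3/4)   ← matches the target
Pairs with CG² = 3/4: (-1/2,3/2): −√(3/4)

(-1/2,3/2): −√(3/4)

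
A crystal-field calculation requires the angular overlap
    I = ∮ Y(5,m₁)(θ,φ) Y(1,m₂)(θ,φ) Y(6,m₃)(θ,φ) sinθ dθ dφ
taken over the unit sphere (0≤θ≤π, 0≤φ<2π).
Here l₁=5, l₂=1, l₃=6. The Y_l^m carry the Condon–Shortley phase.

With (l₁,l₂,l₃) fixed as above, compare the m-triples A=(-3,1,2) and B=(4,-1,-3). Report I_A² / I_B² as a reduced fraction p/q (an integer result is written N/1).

2/1

l's match ⇒ only the (l;m) 3-j factors differ between A and B.
A: triangle coeff Δ(5,1,6) = 1/858; Σ_t [0,0]: t=0:+1/161280 = 1/161280; (3j)²=1/143 [(5 1 6; -3 1 2)], sign=+1
B: triangle coeff Δ(5,1,6) = 1/858; Σ_t [0,0]: t=0:+1/725760 = 1/725760; (3j)²=1/286 [(5 1 6; 4 -1 -3)], sign=-1
I_A²/I_B² = (1/143)/(1/286) = 2/1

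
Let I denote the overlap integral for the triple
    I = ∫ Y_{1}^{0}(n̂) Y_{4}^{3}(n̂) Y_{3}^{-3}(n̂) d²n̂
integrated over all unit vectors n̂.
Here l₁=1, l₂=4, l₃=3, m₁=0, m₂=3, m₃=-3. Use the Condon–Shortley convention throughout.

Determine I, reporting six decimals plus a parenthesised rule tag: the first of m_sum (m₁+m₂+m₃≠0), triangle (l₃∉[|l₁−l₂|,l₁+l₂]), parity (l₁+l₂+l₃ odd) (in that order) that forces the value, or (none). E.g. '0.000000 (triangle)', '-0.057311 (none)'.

-0.162868 (none)

m-sum 0 ✓  L=8 even ✓  3≤3≤5 ✓
Π(2lᵢ+1) = 3×9×7 = 189
triangle coeff Δ(1,4,3) = 1/252
Σ_t [1,1]: t=1:−1/36 = -1/36
(3j)²=4/63 [(1 4 3; 0 0 0)], sign=+1
Σ_t [1,1]: t=1:−1/720 = -1/720
(3j)²=1/36 [(1 4 3; 0 3 -3)], sign=-1
⇒ 4πI² = 1/3
I = (-1)√(1/3/(4π)) = -0.16286750
No selection rule forces the value: the integral is nonzero (none).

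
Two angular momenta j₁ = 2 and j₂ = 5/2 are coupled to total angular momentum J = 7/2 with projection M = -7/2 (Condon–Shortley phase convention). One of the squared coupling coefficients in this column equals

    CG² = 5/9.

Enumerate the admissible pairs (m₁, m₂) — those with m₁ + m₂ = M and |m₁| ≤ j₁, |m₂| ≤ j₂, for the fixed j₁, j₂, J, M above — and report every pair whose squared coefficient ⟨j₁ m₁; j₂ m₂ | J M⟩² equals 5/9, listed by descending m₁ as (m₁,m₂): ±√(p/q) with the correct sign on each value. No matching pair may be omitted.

(-1,-5/2): +√(5/9)

Admissible pairs with m₁+m₂ = M = -7/2: (-2,-3/2), (-1,-5/2)
  (m₁,m₂)=(-1,-5/2): CG² = 5/9, CG = +√(5/9)   ← matches the target
  (m₁,m₂)=(-2,-3/2): CG² = 4/9, CG = −√(4/9)
Pairs with CG² = 5/9: (-1,-5/2): +√(5/9)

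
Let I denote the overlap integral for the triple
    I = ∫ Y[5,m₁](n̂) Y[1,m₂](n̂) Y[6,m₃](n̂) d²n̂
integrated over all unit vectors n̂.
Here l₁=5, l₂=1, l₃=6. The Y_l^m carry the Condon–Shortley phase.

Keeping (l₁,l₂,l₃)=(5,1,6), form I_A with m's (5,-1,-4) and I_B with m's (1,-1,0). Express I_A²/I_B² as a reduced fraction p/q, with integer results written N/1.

1/15

Same 5,1,6: normalisation and zero-m 3j drop out of the ratio.
A: Δ: 0! 10! 2! / 13! → 1/858; sum: t=0:+1/7257600 = 1/7257600; 3j²(5 1 6; 5 -1 -4) = Δ·Π!·Σ² = 1/858  (sign +1)
B: Δ: 0! 10! 2! / 13! → 1/858; sum: t=0:+1/34560 = 1/34560; 3j²(5 1 6; 1 -1 0) = Δ·Π!·Σ² = 5/286  (sign +1)
I_A²/I_B² = (1/858)/(5/286) = 1/15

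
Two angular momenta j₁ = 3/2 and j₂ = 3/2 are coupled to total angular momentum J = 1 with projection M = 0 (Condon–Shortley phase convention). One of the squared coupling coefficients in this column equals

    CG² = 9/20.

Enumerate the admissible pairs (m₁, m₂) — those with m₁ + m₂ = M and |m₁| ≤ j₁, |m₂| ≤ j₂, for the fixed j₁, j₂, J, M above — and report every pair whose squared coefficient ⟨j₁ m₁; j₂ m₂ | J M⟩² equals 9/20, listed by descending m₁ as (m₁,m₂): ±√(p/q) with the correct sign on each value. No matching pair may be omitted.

Admissible pairs with m₁+m₂ = M = 0: (-3/2,3/2), (-1/2,1/2), (1/2,-1/2), (3/2,-3/2)
  (m₁,m₂)=(3/2,-3/2): CG² = 9/20, CG = +√(9/20)   ← matches the target
  (m₁,m₂)=(1/2,-1/2): CG² = 1/20, CG = −√(1/20)
  (m₁,m₂)=(-1/2,1/2): CG² = 1/20, CG = −√(1/20)
  (m₁,m₂)=(-3/2,3/2): CG² = 9/20, CG = +√(9/20)   ← matches the target
Pairs with CG² = 9/20: (3/2,-3/2): +√(9/20); (-3/2,3/2): +√(9/20)

(3/2,-3/2): +√(9/20); (-3/2,3/2): +√(9/20)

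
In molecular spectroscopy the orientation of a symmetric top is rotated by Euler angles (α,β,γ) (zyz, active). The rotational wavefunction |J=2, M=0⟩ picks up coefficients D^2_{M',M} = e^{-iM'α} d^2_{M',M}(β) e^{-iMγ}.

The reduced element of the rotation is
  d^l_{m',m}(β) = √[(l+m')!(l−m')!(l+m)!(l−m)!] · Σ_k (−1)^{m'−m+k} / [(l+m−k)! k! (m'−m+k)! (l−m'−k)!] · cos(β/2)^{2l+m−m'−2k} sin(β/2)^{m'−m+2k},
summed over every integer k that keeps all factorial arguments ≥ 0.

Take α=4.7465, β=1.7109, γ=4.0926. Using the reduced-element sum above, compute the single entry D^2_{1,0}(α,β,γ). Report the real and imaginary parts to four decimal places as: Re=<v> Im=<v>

D^2_{1,0}(4.7465,1.7109,4.0926) = e^{-i·1·4.7465}·d^2_{1,0}(1.7109)·e^{-i·0·4.0926}. Compute d first:
c=cos(1.710900/2)=0.655879, s=sin(1.710900/2)=0.754866; N=√[6·1·2·2]=4.898979
The bounds max(0,m−m')=0 and min(l+m,l−m')=1 give 2 terms
  k=0: (−1)^1·4.8990/(2)·0.6559^3·0.7549^1 = -0.521695
  k=1: (−1)^2·4.8990/(2)·0.6559^1·0.7549^3 = +0.691049
d^2_{1,0}(1.7109) = -0.521695 +0.691049 = +0.169355
D = (+0.034104+0.999418i)·(+0.169355)·(+1.000000+0.000000i) = +0.005776+0.169256i

Re=0.0058 Im=0.1693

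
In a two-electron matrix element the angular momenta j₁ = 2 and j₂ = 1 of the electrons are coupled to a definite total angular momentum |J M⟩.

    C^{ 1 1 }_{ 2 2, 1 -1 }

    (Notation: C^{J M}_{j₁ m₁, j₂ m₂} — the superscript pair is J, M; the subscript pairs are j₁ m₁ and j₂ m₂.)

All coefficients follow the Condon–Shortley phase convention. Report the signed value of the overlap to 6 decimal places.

+√(3/5) = +0.774597

√[3·2!2!0!/5! · 4!0!0!2!2!0!] = √(48/5)
  +(−1)^0/∏(0,2,0,0,2,0)! = 1/4  (running 1/4)
⟨..|..⟩ = √(48/5)·(1/4) = +0.774597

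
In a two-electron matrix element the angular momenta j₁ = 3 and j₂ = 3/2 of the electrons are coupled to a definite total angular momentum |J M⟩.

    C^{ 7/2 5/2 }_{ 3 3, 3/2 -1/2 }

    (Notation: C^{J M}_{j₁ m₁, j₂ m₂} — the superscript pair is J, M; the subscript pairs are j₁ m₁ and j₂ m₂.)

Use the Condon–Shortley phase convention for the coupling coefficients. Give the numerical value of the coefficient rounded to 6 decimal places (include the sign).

+√(8/21) = +0.617213

√[8·1!5!2!/9! · 6!0!1!2!6!1!] = √(38400/7)
  +(−1)^0/∏(0,1,0,1,5,1)! = 1/120  (running 1/120)
⟨..|..⟩ = √(38400/7)·(1/120) = +0.617213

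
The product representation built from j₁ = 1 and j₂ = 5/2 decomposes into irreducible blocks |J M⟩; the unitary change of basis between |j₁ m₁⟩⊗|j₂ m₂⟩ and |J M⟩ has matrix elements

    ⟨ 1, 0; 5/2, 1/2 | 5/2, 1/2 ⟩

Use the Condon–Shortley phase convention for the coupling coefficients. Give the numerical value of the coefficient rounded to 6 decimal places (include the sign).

√[6·1!1!4!/7! · 1!1!3!2!3!2!] = √(144/35)
  +(−1)^0/∏(0,1,1,3,0,1)! = 1/6  (running 1/6)
  +(−1)^1/∏(1,0,0,2,1,2)! = -1/4  (running -1/12)
⟨..|..⟩ = √(144/35)·(-1/12) = -0.169031

-0.169031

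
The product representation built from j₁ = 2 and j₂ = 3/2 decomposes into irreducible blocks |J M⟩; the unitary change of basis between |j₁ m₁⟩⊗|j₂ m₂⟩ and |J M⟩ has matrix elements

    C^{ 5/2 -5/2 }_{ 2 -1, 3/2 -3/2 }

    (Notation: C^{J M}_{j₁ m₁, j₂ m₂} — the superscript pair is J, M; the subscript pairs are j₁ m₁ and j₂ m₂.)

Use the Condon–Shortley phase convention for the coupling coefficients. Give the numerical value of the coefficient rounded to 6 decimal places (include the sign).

triangle: 1!×3!×2!/7! = 12/5040
(j±m)!: 1!×3!×0!×3!×0!×5! = 4320
prefactor² = (2J+1)×Δ×N² = 432/7
  k=0: +1/(0!×1!×3!×0!×0!×2!) = 1/12
Σ = 1/12  ⇒  CG² = 432/7×(1/12)² = 3/7
CG = +√(3/7) = +0.654654

+0.654654  (= +√(3/7))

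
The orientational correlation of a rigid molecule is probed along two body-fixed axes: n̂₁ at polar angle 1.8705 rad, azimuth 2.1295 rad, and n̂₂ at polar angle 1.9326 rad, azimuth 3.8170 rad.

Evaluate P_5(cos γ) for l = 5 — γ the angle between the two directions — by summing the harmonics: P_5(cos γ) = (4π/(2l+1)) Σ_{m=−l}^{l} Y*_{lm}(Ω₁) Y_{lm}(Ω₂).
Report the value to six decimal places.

0.000856

Expand P_5 via completeness: Σ_{m} conj(Y_{5,m}) at Ω₁ times Y_{5,m} at Ω₂ —
  m=-5: Y*=-0.12603 - 0.34735j  Y=0.32296 - 0.07748j  product -0.06762 - 0.10242j
  m=-4: Y*=0.22253 - 0.28435j  Y=0.35964 + 0.16929j  product 0.12817 - 0.06459j
  m=-3: Y*=-0.06466 - 0.00684j  Y=0.01588 + 0.03243j  product -0.00081 - 0.00221j
  m=-2: Y*=-0.14775 - 0.30323j  Y=0.07146 - 0.31961j  product -0.10747 + 0.02555j
  m=-1: Y*=0.00986 - 0.01576j  Y=0.09922 - 0.07948j  product -0.00028 - 0.00235j
  m=+0: Y*=-0.32377 + 0.00000j  Y=-0.29883 + 0.00000j  product 0.09675 + 0.00000j
  m=+1: Y*=-0.00986 - 0.01576j  Y=-0.09922 - 0.07948j  product -0.00028 + 0.00235j
  m=+2: Y*=-0.14775 + 0.30323j  Y=0.07146 + 0.31961j  product -0.10747 - 0.02555j
  m=+3: Y*=0.06466 - 0.00684j  Y=-0.01588 + 0.03243j  product -0.00081 + 0.00221j
  m=+4: Y*=0.22253 + 0.28435j  Y=0.35964 - 0.16929j  product 0.12817 + 0.06459j
  m=+5: Y*=0.12603 - 0.34735j  Y=-0.32296 - 0.07748j  product -0.06762 + 0.10242j
Σ over m = 0.00075 + 0.00000j; ×(4π/11) → 0.00086 + 0.00000j. Real part: 0.000856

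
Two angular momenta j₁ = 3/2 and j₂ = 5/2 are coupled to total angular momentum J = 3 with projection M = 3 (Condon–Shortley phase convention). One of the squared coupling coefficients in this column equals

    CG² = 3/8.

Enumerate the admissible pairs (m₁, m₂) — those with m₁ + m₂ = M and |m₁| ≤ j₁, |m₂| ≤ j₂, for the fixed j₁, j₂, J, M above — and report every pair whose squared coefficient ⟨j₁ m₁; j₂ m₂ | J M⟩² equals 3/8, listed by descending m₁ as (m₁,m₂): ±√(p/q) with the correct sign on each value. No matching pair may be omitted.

Admissible pairs with m₁+m₂ = M = 3: (1/2,5/2), (3/2,3/2)
  (m₁,m₂)=(3/2,3/2): CG² = 3/8, CG = +√(3/8)   ← matches the target
  (m₁,m₂)=(1/2,5/2): CG² = 5/8, CG = −√(5/8)
Pairs with CG² = 3/8: (3/2,3/2): +√(3/8)

(3/2,3/2): +√(3/8)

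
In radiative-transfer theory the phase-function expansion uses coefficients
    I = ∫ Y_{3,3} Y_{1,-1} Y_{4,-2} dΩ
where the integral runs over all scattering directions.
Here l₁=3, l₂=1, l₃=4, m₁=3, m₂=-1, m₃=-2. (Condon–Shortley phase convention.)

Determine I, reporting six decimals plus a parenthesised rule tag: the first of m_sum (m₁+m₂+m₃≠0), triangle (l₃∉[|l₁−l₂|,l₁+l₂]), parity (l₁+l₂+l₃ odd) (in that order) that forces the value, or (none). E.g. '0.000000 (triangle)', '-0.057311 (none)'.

m-sum 0 ✓  L=8 even ✓  2≤4≤4 ✓
Π(2lᵢ+1) = 7×3×9 = 189
triangle coeff Δ(3,1,4) = 1/252
Σ_t [0,0]: t=0:+1/36 = 1/36
(3j)²=4/63 [(3 1 4; 0 0 0)], sign=+1
Σ_t [0,0]: t=0:+1/1440 = 1/1440
(3j)²=1/252 [(3 1 4; 3 -1 -2)], sign=+1
⇒ 4πI² = 1/21
I = (+1)√(1/21/(4π)) = 0.06155813
No selection rule forces the value: the integral is nonzero (none).

0.061558 (none)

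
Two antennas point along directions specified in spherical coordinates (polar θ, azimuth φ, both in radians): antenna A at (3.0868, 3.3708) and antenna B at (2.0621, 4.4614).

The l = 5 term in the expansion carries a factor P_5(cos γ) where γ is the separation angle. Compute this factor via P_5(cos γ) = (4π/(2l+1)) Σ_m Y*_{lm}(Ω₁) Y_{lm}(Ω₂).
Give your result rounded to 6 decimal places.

0.104449

Addition theorem: P_5(cos γ) = (4π/11) Σ_m Y*_{lm}(Ω₁) Y_{lm}(Ω₂), m = −5…5:
  m=-5: Y*=(-0.000000, -0.000000)  Y=(-0.235103, 0.076830)  product (0.000000, 0.000000)
  m=-4: Y*=(-0.000008, -0.000010)  Y=(-0.224723, -0.353049)  product (-0.000002, 0.000005)
  m=-3: Y*=(-0.000350, -0.000288)  Y=(0.162665, -0.173574)  product (-0.000107, 0.000014)
  m=-2: Y*=(-0.009062, -0.004472)  Y=(-0.181064, -0.099381)  product (0.001196, 0.001710)
  m=-1: Y*=(-0.135221, -0.031548)  Y=(0.075447, -0.294259)  product (-0.019485, 0.037410)
  m=+0: Y*=(-0.914652, -0.000000)  Y=(-0.140190, 0.000000)  product (0.128225, 0.000000)
  m=+1: Y*=(0.135221, -0.031548)  Y=(-0.075447, -0.294259)  product (-0.019485, -0.037410)
  m=+2: Y*=(-0.009062, 0.004472)  Y=(-0.181064, 0.099381)  product (0.001196, -0.001710)
  m=+3: Y*=(0.000350, -0.000288)  Y=(-0.162665, -0.173574)  product (-0.000107, -0.000014)
  m=+4: Y*=(-0.000008, 0.000010)  Y=(-0.224723, 0.353049)  product (-0.000002, -0.000005)
  m=+5: Y*=(0.000000, -0.000000)  Y=(0.235103, 0.076830)  product (0.000000, -0.000000)
Σ over m = (0.091430, -0.000000); ×(4π/11) → (0.104449, -0.000000). Real part: 0.104449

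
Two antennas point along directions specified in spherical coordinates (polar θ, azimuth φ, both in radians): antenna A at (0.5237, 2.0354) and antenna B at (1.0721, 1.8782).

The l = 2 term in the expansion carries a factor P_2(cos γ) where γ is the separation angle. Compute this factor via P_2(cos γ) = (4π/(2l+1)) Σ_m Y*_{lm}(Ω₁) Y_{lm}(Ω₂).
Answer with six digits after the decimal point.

Summing Y*_{l m}(θ₁,φ₁)·Y_{l m}(θ₂,φ₂) over m ∈ [−2, 2]; prefactor 4π/(2·2+1) = 2.513274:
  term(m=-2) = 0.02737 + 0.00890j   from Y*(Ω₁)=-0.05781 - 0.07739j, Y(Ω₂)=-0.24336 + 0.17184j
  term(m=-1) = 0.10722 + 0.01700j   from Y*(Ω₁)=-0.14991 + 0.29910j, Y(Ω₂)=-0.09819 - 0.30928j
  term(m=+0) = -0.03900 + 0.00000j   from Y*(Ω₁)=0.39416 + 0.00000j, Y(Ω₂)=-0.09895 + 0.00000j
  term(m=+1) = 0.10722 - 0.01700j   from Y*(Ω₁)=0.14991 + 0.29910j, Y(Ω₂)=0.09819 - 0.30928j
  term(m=+2) = 0.02737 - 0.00890j   from Y*(Ω₁)=-0.05781 + 0.07739j, Y(Ω₂)=-0.24336 - 0.17184j
Total Σ_m = 0.23018 - 0.00000j. Multiply by 2.513274: 0.57851 - 0.00000j. P_2(cos γ) = 0.578515

0.578515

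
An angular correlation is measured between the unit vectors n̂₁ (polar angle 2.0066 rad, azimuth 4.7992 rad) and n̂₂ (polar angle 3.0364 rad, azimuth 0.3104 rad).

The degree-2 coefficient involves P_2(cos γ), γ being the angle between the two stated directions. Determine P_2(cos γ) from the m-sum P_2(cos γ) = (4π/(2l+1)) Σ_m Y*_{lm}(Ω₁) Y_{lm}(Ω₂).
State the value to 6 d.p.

-0.261557

Expand P_2 via completeness: Σ_{m} conj(Y_{2,m}) at Ω₁ times Y_{2,m} at Ω₂ —
  term(m=-2) = -0.001219+0.000585i   from Y*(Ω₁)=-0.312667-0.054838i, Y(Ω₂)=+0.003464-0.002477i
  term(m=-1) = -0.005288-0.023255i   from Y*(Ω₁)=-0.025633+0.294527i, Y(Ω₂)=-0.076813+0.024639i
  term(m=+0) = -0.091056-0.000000i   from Y*(Ω₁)=-0.146782-0.000000i, Y(Ω₂)=+0.620352+0.000000i
  term(m=+1) = -0.005288+0.023255i   from Y*(Ω₁)=+0.025633+0.294527i, Y(Ω₂)=+0.076813+0.024639i
  term(m=+2) = -0.001219-0.000585i   from Y*(Ω₁)=-0.312667+0.054838i, Y(Ω₂)=+0.003464+0.002477i
Total Σ_m = -0.104070+0.000000i. Multiply by 2.513274: -0.261557+0.000000i. P_2(cos γ) = -0.261557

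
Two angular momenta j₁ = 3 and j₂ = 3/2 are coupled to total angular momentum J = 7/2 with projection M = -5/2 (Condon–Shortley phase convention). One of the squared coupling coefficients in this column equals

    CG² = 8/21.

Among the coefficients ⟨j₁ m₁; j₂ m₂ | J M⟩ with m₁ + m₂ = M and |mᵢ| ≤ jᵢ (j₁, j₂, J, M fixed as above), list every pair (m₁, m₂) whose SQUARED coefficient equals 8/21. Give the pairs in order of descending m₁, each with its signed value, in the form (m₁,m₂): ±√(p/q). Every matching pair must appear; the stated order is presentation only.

(-3,1/2): −√(8/21)

Admissible pairs with m₁+m₂ = M = -5/2: (-3,1/2), (-2,-1/2), (-1,-3/2)
  (m₁,m₂)=(-1,-3/2): CG² = 10/21, CG = +√(10/21)
  (m₁,m₂)=(-2,-1/2): CG² = 1/7, CG = −√(1/7)
  (m₁,m₂)=(-3,1/2): CG² = 8/21, CG = −√(8/21)   ← matches the target
Pairs with CG² = 8/21: (-3,1/2): −√(8/21)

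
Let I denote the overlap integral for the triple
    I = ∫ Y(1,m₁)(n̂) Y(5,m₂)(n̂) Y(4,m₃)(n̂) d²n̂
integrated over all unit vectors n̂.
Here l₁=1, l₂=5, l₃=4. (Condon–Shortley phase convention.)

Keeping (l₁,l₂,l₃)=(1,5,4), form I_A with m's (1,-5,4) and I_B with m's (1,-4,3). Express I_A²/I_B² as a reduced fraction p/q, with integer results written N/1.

5/4

l's match ⇒ only the (l;m) 3-j factors differ between A and B.
A: triangle coeff Δ(1,5,4) = 1/495; Σ_t [0,0]: t=0:+1/80640 = 1/80640; (3j)²=1/11 [(1 5 4; 1 -5 4)], sign=+1
B: triangle coeff Δ(1,5,4) = 1/495; Σ_t [0,0]: t=0:+1/10080 = 1/10080; (3j)²=4/55 [(1 5 4; 1 -4 3)], sign=-1
I_A²/I_B² = (1/11)/(4/55) = 5/4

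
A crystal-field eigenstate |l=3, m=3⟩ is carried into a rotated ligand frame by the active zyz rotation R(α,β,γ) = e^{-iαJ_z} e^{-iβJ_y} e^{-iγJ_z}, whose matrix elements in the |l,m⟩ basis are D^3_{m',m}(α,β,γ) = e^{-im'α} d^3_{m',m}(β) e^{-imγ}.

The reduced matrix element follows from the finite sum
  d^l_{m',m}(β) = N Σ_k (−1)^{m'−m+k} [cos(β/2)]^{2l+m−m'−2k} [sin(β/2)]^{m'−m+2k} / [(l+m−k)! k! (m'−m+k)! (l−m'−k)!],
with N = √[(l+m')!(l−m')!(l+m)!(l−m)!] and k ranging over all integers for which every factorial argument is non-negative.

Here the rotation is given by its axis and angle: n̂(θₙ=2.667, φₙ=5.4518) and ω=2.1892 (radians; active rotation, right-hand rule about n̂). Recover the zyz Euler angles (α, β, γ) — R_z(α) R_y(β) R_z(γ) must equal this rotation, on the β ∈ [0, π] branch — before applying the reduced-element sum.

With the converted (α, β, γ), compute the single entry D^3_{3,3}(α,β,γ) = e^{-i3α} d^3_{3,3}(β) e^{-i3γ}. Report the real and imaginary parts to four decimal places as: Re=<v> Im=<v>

Axis–angle → zyz. n̂ = (sinθₙcosφₙ, sinθₙsinφₙ, cosθₙ) = (+0.307935, -0.337644, -0.889479), ω = 2.1892.
R = I cosω + sinω [n̂]ₓ + (1−cosω) n̂n̂ᵀ gives
  R = [-0.429939, +0.560503, -0.707806; -0.889001, -0.399640, +0.223531; -0.157578, +0.725344, +0.670108]
β = atan2(√(R₁₃²+R₂₃²), R₃₃) = 0.836442; α = atan2(R₂₃, R₁₃) mod 2π = 2.835697; γ = atan2(R₃₂, −R₃₁) mod 2π = 1.356875
First d^3_{3,3}(β=0.8364), then the phase factors e^{-i(3)α} and e^{-i(3)γ}:
With c≡cos(β/2)=0.913813 and s≡sin(β/2)=0.406135, N=[720·1·720·1]^{1/2}=720.000000
k: max(0,(3)−(3))=0 … min(3+(3),3−(3))=0
  k=0: (−1)^0·720.0000/(720)·0.9138^6·0.4061^0 = +0.582296
d^3_{3,3}(0.8364) = +0.582296
Phases: e^{-i·(3)·2.8357}=-0.607659-0.794198i, e^{-i·(3)·1.3569}=-0.598610+0.801041i ⇒ D=+0.582259-0.006606i

Re=0.5823 Im=-0.0066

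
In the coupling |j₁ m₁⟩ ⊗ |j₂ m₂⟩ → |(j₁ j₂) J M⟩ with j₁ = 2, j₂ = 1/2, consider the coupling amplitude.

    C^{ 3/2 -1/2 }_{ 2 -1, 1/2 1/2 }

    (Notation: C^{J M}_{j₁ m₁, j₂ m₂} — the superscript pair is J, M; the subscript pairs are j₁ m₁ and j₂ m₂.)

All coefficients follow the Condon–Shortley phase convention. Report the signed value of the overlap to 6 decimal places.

√[4·1!3!0!/5! · 1!3!1!0!1!2!] = √(12/5)
  +(−1)^1/∏(1,0,2,0,1,0)! = -1/2  (running -1/2)
⟨..|..⟩ = √(12/5)·(-1/2) = -0.774597

−√(3/5) ≈ -0.774597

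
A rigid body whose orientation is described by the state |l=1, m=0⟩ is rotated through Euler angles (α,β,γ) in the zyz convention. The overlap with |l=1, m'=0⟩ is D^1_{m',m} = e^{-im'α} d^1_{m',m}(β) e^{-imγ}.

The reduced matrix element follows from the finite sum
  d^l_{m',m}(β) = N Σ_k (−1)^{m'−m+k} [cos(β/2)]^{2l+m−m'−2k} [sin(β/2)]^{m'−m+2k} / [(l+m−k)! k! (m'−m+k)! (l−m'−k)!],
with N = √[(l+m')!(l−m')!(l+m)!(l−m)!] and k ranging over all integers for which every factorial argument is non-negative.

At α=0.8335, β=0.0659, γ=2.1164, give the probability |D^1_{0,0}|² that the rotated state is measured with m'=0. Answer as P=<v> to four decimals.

First d^1_{0,0}(β=0.0659), then the phase factors e^{-i(0)α} and e^{-i(0)γ}:
Half-angle: c=0.999457, s=0.032944. N=√(1·1·1·1)=1.000000
Admissible k: 0..1 (factorial args all ≥0)
  k=0: (−1)^0·1.0000/(1)·0.9995^2·0.0329^0 = +0.998915
  k=1: (−1)^1·1.0000/(1)·0.9995^0·0.0329^2 = -0.001085
d^1_{0,0}(0.0659) = +0.998915 -0.001085 = +0.997829
|D^1_{0,0}|² = |d^1_{0,0}(β)|² = (+0.997829)² = 0.995663 (the z-rotation phases have unit modulus)

P=0.9957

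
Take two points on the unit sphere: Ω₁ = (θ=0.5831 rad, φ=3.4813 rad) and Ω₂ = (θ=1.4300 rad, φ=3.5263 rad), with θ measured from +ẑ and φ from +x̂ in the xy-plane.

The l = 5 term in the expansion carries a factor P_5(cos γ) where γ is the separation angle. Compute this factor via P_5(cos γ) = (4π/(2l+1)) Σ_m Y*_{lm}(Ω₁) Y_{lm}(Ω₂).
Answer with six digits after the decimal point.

Addition theorem: P_5(cos γ) = (4π/11) Σ_m Y*_{lm}(Ω₁) Y_{lm}(Ω₂), m = −5…5:
  m=-5: (0.002992, -0.023298) × (0.152566, 0.414428) = (0.010112, -0.002314)  (running Σ = (0.010112, -0.002314))
  m=-4: (0.023692, 0.110094) × (0.006326, -0.197833) = (0.021930, -0.003991)  (running Σ = (0.032042, -0.006305))
  m=-3: (-0.159551, -0.259260) × (0.111810, -0.252626) = (-0.083335, 0.011319)  (running Σ = (-0.051293, 0.005014))
  m=-2: (0.363855, 0.293883) × (-0.157579, 0.152621) = (-0.102189, 0.009222)  (running Σ = (-0.153482, 0.014236))
  m=-1: (-0.239650, -0.084694) × (-0.215290, 0.087167) = (0.058977, -0.002656)  (running Σ = (-0.094505, 0.011580))
  m=0: (-0.311149, -0.000000) × (0.223955, 0.000000) = (-0.069683, -0.000000)  (running Σ = (-0.164188, 0.011580))
  m=1: (0.239650, -0.084694) × (0.215290, 0.087167) = (0.058977, 0.002656)  (running Σ = (-0.105212, 0.014236))
  m=2: (0.363855, -0.293883) × (-0.157579, -0.152621) = (-0.102189, -0.009222)  (running Σ = (-0.207400, 0.005014))
  m=3: (0.159551, -0.259260) × (-0.111810, -0.252626) = (-0.083335, -0.011319)  (running Σ = (-0.290736, -0.006305))
  m=4: (0.023692, -0.110094) × (0.006326, 0.197833) = (0.021930, 0.003991)  (running Σ = (-0.268805, -0.002314))
  m=5: (-0.002992, -0.023298) × (-0.152566, 0.414428) = (0.010112, 0.002314)  (running Σ = (-0.258693, 0.000000))
Accumulated sum (-0.258693, 0.000000); after 4π/(2l+1) scaling, (-0.295531, 0.000000) ⇒ P_5 = -0.295531

-0.295531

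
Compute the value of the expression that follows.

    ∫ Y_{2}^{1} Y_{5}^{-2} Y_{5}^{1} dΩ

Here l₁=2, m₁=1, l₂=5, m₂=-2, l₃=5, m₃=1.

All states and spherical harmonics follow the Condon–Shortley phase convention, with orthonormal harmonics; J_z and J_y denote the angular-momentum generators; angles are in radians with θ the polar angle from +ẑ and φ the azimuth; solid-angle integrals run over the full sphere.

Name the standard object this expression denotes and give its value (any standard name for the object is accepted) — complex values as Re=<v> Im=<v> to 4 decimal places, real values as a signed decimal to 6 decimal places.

This is a Gaunt coefficient — the integral of a triple product of spherical harmonics over the sphere.
m-sum 0 ✓  L=12 even ✓  3≤5≤7 ✓
Π(2lᵢ+1) = 5×11×11 = 605
triangle coeff Δ(2,5,5) = 1/38610
Σ_t [0,2]: t=0:+1/2880 t=1:−1/576 t=2:+1/2880 = -1/960
(3j)²=10/429 [(2 5 5; 0 0 0)], sign=+1
Σ_t [0,1]: t=0:+1/1440 t=1:−1/2880 = 1/2880
(3j)²=7/715 [(2 5 5; 1 -2 1)], sign=+1
⇒ 4πI² = 70/507
I = (+1)√(70/507/(4π)) = 0.10481902

Gaunt coefficient, +0.104819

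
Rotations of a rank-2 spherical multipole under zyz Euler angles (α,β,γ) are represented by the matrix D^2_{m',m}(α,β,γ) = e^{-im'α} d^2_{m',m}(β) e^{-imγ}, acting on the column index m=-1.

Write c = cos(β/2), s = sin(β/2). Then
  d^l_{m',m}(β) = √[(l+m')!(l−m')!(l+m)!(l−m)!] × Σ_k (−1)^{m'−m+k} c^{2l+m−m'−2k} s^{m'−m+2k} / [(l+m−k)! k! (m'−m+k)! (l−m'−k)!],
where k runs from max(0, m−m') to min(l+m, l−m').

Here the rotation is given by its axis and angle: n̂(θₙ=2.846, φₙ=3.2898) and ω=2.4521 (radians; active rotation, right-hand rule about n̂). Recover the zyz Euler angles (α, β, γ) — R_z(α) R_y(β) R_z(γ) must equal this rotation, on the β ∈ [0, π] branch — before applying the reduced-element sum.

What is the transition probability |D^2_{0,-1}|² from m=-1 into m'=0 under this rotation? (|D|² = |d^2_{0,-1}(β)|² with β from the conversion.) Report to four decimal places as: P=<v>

Axis–angle → zyz. n̂ = (sinθₙcosφₙ, sinθₙsinφₙ, cosθₙ) = (-0.288113, -0.043016, -0.956630), ω = 2.4521.
R = I cosω + sinω [n̂]ₓ + (1−cosω) n̂n̂ᵀ gives
  R = [-0.624512, +0.630512, +0.460911; -0.586600, -0.768291, +0.256183; +0.515640, -0.110381, +0.849665]
β = atan2(√(R₁₃²+R₂₃²), R₃₃) = 0.555446; α = atan2(R₂₃, R₁₃) mod 2π = 0.507299; γ = atan2(R₃₂, −R₃₁) mod 2π = 3.352477
D^2_{0,-1}(0.5073,0.5554,3.3525) = e^{-i·0·0.5073}·d^2_{0,-1}(0.5554)·e^{-i·-1·3.3525}. Compute d first:
c=cos(0.555446/2)=0.961682, s=sin(0.555446/2)=0.274167; N=√[2·2·1·6]=4.898979
The bounds max(0,m−m')=0 and min(l+m,l−m')=1 give 2 terms
  k=0: (−1)^1·4.8990/(2)·0.9617^3·0.2742^1 = -0.597290
  k=1: (−1)^2·4.8990/(2)·0.9617^1·0.2742^3 = +0.048546
d^2_{0,-1}(0.5554) = -0.597290 +0.048546 = -0.548744
|D^2_{0,-1}|² = |d^2_{0,-1}(β)|² = (-0.548744)² = 0.301120 (the z-rotation phases have unit modulus)

P=0.3011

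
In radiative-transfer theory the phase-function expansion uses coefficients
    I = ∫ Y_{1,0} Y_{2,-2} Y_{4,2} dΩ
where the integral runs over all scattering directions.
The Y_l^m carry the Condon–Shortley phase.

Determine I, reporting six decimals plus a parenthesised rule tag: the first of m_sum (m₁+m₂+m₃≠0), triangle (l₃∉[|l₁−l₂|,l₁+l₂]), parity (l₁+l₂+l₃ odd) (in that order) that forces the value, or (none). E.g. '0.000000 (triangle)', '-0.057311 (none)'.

l₃=4 ∉ [1,3] — triangle fails ⇒ I = 0

0.000000 (triangle)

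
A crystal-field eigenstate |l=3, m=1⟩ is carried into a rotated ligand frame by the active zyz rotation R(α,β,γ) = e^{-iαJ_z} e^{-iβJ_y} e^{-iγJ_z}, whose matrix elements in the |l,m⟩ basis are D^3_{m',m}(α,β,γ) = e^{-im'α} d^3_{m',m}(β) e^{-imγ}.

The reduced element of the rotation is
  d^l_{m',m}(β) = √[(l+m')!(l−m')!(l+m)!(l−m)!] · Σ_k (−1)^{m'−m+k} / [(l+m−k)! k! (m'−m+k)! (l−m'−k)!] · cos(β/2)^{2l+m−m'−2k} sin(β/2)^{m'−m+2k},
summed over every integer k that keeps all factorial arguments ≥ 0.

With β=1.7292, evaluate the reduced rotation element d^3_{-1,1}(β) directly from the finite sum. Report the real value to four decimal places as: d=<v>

d^3_{-1,1}(β=1.7292) via the finite sum:
With c≡cos(β/2)=0.648945 and s≡sin(β/2)=0.760836, N=[2·24·24·2]^{1/2}=48.000000
k∈{2,3,4} keeps every argument non-negative
  k=2: (−1)^0·48.0000/(8)·0.6489^4·0.7608^2 = +0.615975
  k=3: (−1)^1·48.0000/(6)·0.6489^2·0.7608^4 = -1.128934
  k=4: (−1)^2·48.0000/(48)·0.6489^0·0.7608^6 = +0.193975
d^3_{-1,1}(1.7292) = +0.615975 -1.128934 +0.193975 = -0.318984

d=-0.3190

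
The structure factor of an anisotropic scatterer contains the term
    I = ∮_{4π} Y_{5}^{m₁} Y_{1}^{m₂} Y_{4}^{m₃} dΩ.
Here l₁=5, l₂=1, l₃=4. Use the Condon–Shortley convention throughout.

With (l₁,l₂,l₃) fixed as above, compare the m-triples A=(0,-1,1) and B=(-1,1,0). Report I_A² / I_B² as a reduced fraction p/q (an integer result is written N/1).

2/3

Shared (l₁,l₂,l₃)=(5,1,4): N and (l;000)² cancel in I_A²/I_B².
A: Δ = 2!·8!·0!/11! = 1/495; Racah Σ t=0..0: t=0:+1/1440 = 1/1440; ⇒ 3j(5 1 4; 0 -1 1)² = 2/99, sgn -1
B: Δ = 2!·8!·0!/11! = 1/495; Racah Σ t=2..2: t=2:+1/1152 = 1/1152; ⇒ 3j(5 1 4; -1 1 0)² = 1/33, sgn +1
I_A²/I_B² = (2/99)/(1/33) = 2/3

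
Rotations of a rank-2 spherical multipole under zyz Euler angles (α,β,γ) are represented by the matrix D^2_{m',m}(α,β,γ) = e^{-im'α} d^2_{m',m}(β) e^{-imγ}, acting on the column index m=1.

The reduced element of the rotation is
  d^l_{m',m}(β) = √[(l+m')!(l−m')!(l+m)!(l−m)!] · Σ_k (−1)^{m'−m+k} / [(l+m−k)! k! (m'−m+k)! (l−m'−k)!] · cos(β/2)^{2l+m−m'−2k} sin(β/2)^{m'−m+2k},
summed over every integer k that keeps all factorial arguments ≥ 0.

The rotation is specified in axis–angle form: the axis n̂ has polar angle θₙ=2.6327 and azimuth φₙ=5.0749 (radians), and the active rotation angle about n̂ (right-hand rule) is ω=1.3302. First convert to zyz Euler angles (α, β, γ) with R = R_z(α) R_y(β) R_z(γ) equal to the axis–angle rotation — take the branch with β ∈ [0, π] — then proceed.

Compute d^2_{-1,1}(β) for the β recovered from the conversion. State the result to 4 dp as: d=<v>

d=0.2385

Axis–angle → zyz. n̂ = (sinθₙcosφₙ, sinθₙsinφₙ, cosθₙ) = (+0.172776, -0.455546, -0.873285), ω = 1.3302.
R = I cosω + sinω [n̂]ₓ + (1−cosω) n̂n̂ᵀ gives
  R = [+0.261020, +0.788178, -0.557355; -0.908083, +0.396355, +0.135228; +0.327495, +0.470827, +0.819188]
β = atan2(√(R₁₃²+R₂₃²), R₃₃) = 0.610803; α = atan2(R₂₃, R₁₃) mod 2π = 2.903567; γ = atan2(R₃₂, −R₃₁) mod 2π = 2.178545
d^2_{-1,1}(β=0.6108) via the finite sum:
c=cos(0.610803/2)=0.953726, s=sin(0.610803/2)=0.300676; N=√[1·6·6·1]=6.000000
The bounds max(0,m−m')=2 and min(l+m,l−m')=3 give 2 terms
  k=2: (−1)^0·6.0000/(2)·0.9537^2·0.3007^2 = +0.246698
  k=3: (−1)^1·6.0000/(6)·0.9537^0·0.3007^4 = -0.008173
d^2_{-1,1}(0.6108) = +0.246698 -0.008173 = +0.238525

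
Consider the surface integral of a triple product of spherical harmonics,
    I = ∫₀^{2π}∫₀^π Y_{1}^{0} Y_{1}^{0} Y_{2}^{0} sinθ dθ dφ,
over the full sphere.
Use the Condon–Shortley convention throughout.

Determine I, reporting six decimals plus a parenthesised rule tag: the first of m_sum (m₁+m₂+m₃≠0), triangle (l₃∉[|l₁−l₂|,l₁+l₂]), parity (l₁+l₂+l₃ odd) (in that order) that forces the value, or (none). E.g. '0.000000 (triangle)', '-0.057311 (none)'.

0.252313 (none)

m-sum 0 ✓  L=4 even ✓  0≤2≤2 ✓
Π(2lᵢ+1) = 3×3×5 = 45
triangle coeff Δ(1,1,2) = 1/30
Σ_t [0,0]: t=0:+1/1 = 1/1
(3j)²=2/15 [(1 1 2; 0 0 0)], sign=+1
(m-triple is (0,0,0) — same symbol as above.)
⇒ 4πI² = 4/5
I = (+1)√(4/5/(4π)) = 0.25231325
No selection rule forces the value: the integral is nonzero (none).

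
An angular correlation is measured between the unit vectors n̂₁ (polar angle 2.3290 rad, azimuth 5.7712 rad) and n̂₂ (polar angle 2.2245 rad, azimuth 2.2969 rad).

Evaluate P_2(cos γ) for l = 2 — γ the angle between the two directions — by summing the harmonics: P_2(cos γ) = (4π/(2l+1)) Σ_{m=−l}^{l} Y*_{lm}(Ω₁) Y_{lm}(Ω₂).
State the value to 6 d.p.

Expand P_2 via completeness: Σ_{m} conj(Y_{2,m}) at Ω₁ times Y_{2,m} at Ω₂ —
  term(m=-2) = 0.03899 + 0.03060j   from Y*(Ω₁)=0.10589 - 0.17394j, Y(Ω₂)=-0.02880 + 0.24171j
  term(m=-1) = -0.13596 - 0.04698j   from Y*(Ω₁)=-0.33625 + 0.18896j, Y(Ω₂)=0.24763 + 0.27888j
  term(m=+0) = 0.00456 + 0.00000j   from Y*(Ω₁)=0.13198 + 0.00000j, Y(Ω₂)=0.03453 + 0.00000j
  term(m=+1) = -0.13596 + 0.04698j   from Y*(Ω₁)=0.33625 + 0.18896j, Y(Ω₂)=-0.24763 + 0.27888j
  term(m=+2) = 0.03899 - 0.03060j   from Y*(Ω₁)=0.10589 + 0.17394j, Y(Ω₂)=-0.02880 - 0.24171j
Total Σ_m = -0.18938 + 0.00000j. Multiply by 2.513274: -0.47595 + 0.00000j. P_2(cos γ) = -0.475954

-0.475954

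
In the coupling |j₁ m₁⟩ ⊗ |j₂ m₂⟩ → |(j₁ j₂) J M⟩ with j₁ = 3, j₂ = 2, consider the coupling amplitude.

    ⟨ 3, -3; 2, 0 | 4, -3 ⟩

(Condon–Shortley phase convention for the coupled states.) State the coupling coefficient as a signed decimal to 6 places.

-0.670820

j₁+j₂−J=1  J+j₁−j₂=5  J−j₁+j₂=3  j₁+j₂+J+1=10
(j₁±m₁, j₂±m₂, J±M) = (0,6,2,2,1,7)
P² = 25920
sum k=1..1:
  [1] −1/240 = -1/240
S = -1/240
C² = P²·S² = 9/20 ; C = -0.670820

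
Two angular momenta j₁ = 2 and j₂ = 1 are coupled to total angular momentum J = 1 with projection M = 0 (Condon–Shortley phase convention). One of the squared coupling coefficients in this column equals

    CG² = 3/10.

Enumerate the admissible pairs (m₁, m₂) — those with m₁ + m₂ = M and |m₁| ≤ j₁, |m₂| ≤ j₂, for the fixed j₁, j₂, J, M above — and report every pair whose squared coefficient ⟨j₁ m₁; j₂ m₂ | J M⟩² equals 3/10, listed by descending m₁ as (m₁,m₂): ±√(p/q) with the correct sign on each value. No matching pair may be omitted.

Admissible pairs with m₁+m₂ = M = 0: (-1,1), (0,0), (1,-1)
  (m₁,m₂)=(1,-1): CG² = 3/10, CG = +√(3/10)   ← matches the target
  (m₁,m₂)=(0,0): CG² = 2/5, CG = −√(2/5)
  (m₁,m₂)=(-1,1): CG² = 3/10, CG = +√(3/10)   ← matches the target
Pairs with CG² = 3/10: (1,-1): +√(3/10); (-1,1): +√(3/10)

(1,-1): +√(3/10); (-1,1): +√(3/10)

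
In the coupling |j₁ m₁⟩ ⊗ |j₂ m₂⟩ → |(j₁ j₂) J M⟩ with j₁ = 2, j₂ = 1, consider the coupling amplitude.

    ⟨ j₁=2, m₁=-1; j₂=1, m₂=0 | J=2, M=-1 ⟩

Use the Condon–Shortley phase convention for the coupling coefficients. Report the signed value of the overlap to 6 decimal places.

−√(1/6) ≈ -0.408248

√[5·1!3!1!/6! · 1!3!1!1!1!3!] = √(3/2)
  +(−1)^0/∏(0,1,3,1,0,0)! = 1/6  (running 1/6)
  +(−1)^1/∏(1,0,2,0,1,1)! = -1/2  (running -1/3)
⟨..|..⟩ = √(3/2)·(-1/3) = -0.408248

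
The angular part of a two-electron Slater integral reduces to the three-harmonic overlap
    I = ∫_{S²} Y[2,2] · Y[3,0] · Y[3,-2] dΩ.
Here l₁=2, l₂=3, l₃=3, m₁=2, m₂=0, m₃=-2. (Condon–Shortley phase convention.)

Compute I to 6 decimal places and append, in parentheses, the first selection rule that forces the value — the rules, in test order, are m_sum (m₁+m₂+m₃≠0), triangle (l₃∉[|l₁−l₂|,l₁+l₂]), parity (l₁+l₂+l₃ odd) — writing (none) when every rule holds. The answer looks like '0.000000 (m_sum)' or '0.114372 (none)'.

-0.188063 (none)

m-sum 0 ✓  L=8 even ✓  1≤3≤5 ✓
Π(2lᵢ+1) = 5×7×7 = 245
triangle coeff Δ(2,3,3) = 1/3780
Σ_t [0,2]: t=0:+1/24 t=1:−1/4 t=2:+1/24 = -1/6
(3j)²=4/105 [(2 3 3; 0 0 0)], sign=+1
Σ_t [0,0]: t=0:+1/24 = 1/24
(3j)²=1/21 [(2 3 3; 2 0 -2)], sign=-1
⇒ 4πI² = 4/9
I = (-1)√(4/9/(4π)) = -0.18806319
No selection rule forces the value: the integral is nonzero (none).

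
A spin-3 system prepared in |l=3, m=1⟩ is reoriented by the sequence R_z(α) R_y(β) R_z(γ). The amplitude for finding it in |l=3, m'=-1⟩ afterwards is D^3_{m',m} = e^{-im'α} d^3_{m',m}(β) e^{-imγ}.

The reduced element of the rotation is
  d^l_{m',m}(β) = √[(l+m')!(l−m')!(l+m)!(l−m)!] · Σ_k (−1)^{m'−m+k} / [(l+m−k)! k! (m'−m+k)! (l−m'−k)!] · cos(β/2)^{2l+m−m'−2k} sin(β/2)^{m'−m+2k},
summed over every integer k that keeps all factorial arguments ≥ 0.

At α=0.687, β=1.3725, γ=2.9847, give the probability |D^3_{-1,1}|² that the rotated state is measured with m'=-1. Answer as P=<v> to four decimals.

D^3_{-1,1}(0.6870,1.3725,2.9847) = e^{-i·-1·0.6870}·d^3_{-1,1}(1.3725)·e^{-i·1·2.9847}. Compute d first:
Half-angle: c=0.773628, s=0.633641. N=√(2·24·24·2)=48.000000
k: max(0,(1)−(-1))=2 … min(3+(1),3−(-1))=4
  k=2: (−1)^0·48.0000/(8)·0.7736^4·0.6336^2 = +0.862909
  k=3: (−1)^1·48.0000/(6)·0.7736^2·0.6336^4 = -0.771837
  k=4: (−1)^2·48.0000/(48)·0.7736^0·0.6336^6 = +0.064723
d^3_{-1,1}(1.3725) = +0.862909 -0.771837 +0.064723 = +0.155795
|D^3_{-1,1}|² = |d^3_{-1,1}(β)|² = (+0.155795)² = 0.024272 (the z-rotation phases have unit modulus)

P=0.0243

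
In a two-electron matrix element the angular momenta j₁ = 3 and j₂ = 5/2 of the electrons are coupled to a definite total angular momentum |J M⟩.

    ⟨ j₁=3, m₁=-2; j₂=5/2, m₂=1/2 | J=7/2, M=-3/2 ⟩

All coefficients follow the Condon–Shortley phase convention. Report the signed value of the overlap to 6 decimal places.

+√(2/21) = +0.308607

j₁+j₂−J=2  J+j₁−j₂=4  J−j₁+j₂=3  j₁+j₂+J+1=10
(j₁±m₁, j₂±m₂, J±M) = (1,5,3,2,2,5)
P² = 1536/7
sum k=1..2:
  [1] −1/48 = -1/48
  [2] +1/24 = 1/24
S = 1/48
C² = P²·S² = 2/21 ; C = +0.308607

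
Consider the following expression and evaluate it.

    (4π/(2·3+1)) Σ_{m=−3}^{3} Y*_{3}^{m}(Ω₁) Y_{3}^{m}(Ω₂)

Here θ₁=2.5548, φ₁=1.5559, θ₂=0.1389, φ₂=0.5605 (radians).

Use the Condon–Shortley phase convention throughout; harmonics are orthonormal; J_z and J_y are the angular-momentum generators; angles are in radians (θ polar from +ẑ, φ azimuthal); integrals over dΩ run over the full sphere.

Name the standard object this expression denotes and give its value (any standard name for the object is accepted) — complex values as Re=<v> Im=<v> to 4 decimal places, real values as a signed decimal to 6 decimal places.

Legendre polynomial (addition theorem), -0.025574

This sum is the spherical-harmonic addition theorem: it equals the Legendre polynomial P_l(cos γ) of the angle γ between the two directions.
Expand P_3 via completeness: Σ_{m} conj(Y_{3,m}) at Ω₁ times Y_{3,m} at Ω₂ —
  m=-3: (-0.003164, -0.070753) × (-0.000122, -0.001101) = (-0.000077, 0.000012)  (running Σ = (-0.000077, 0.000012))
  m=-2: (0.260789, -0.007772) × (0.008436, -0.017472) = (0.002064, -0.004622)  (running Σ = (0.001987, -0.004610))
  m=-1: (0.006576, 0.441424) × (0.147963, -0.092869) = (0.041967, 0.064704)  (running Σ = (0.043954, 0.060094))
  m=0: (-0.145158, -0.000000) × (0.703741, 0.000000) = (-0.102154, -0.000000)  (running Σ = (-0.058200, 0.060094))
  m=1: (-0.006576, 0.441424) × (-0.147963, -0.092869) = (0.041967, -0.064704)  (running Σ = (-0.016232, -0.004610))
  m=2: (0.260789, 0.007772) × (0.008436, 0.017472) = (0.002064, 0.004622)  (running Σ = (-0.014168, 0.000012))
  m=3: (0.003164, -0.070753) × (0.000122, -0.001101) = (-0.000077, -0.000012)  (running Σ = (-0.014246, -0.000000))
Total Σ_m = (-0.014246, -0.000000). Multiply by 1.795196: (-0.025574, -0.000000). P_3(cos γ) = -0.025574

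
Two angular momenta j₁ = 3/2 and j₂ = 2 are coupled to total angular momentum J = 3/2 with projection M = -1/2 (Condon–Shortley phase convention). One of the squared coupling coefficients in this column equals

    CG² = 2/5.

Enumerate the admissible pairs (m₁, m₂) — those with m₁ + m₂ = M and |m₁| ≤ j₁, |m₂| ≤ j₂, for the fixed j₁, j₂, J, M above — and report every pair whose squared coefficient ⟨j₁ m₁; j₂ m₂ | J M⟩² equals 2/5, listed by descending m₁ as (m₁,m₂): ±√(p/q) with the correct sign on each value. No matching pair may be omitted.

(3/2,-2): +√(2/5); (-3/2,1): +√(2/5)

Admissible pairs with m₁+m₂ = M = -1/2: (-3/2,1), (-1/2,0), (1/2,-1), (3/2,-2)
  (m₁,m₂)=(3/2,-2): CG² = 2/5, CG = +√(2/5)   ← matches the target
  (m₁,m₂)=(1/2,-1): CG² = 0/1, CG = 0
  (m₁,m₂)=(-1/2,0): CG² = 1/5, CG = −√(1/5)
  (m₁,m₂)=(-3/2,1): CG² = 2/5, CG = +√(2/5)   ← matches the target
Pairs with CG² = 2/5: (3/2,-2): +√(2/5); (-3/2,1): +√(2/5)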